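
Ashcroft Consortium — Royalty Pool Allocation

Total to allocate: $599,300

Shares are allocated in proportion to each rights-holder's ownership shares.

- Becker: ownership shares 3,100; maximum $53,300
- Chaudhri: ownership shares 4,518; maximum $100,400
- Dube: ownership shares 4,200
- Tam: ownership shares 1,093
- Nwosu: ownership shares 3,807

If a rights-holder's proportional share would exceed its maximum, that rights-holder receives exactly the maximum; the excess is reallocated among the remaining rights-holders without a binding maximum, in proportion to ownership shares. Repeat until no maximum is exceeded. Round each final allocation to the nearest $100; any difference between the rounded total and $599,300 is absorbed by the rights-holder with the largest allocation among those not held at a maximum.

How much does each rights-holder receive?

Combined ownership shares = 16,718.
Proportional shares (ignoring caps): Becker 111,127.53; Chaudhri 161,959.41; Dube 150,559.88; Tam 39,181.42; Nwosu 136,471.77.
Held at cap: Becker ($53,300), Chaudhri ($100,400); remaining pool $445,600 reallocated over remaining ownership shares 9,100.
Shares after redistribution: Dube 205,661.54 → $205,700; Tam 53,520.97 → $53,500; Nwosu 186,417.49 → $186,400.

Becker: $53,300 | Chaudhri: $100,400 | Dube: $205,700 | Tam: $53,500 | Nwosu: $186,400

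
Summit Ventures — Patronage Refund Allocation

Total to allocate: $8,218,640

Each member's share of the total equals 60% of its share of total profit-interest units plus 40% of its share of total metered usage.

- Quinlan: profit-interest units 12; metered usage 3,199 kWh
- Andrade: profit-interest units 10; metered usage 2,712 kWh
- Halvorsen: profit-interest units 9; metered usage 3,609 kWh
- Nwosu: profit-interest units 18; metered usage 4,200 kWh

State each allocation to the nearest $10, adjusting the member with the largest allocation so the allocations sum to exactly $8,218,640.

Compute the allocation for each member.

Quinlan: $1,974,150 · Andrade: $1,656,190 · Halvorsen: $1,770,480 · Nwosu: $2,817,820

Profit-interest units total 49; metered usage total 13,720.
Composite weights (60% profit-interest units + 40% metered usage): Quinlan 0.2402; Andrade 0.2015; Halvorsen 0.2154; Nwosu 0.3429.
Proportional shares: Quinlan 1,974,150.87; Andrade 1,656,187.75; Halvorsen 1,770,481.95; Nwosu 2,817,819.43.
At nearest $10: Quinlan $1,974,150; Andrade $1,656,190; Halvorsen $1,770,480; Nwosu $2,817,820. Sum = $8,218,640.
Rounded total matches; no reconciliation needed.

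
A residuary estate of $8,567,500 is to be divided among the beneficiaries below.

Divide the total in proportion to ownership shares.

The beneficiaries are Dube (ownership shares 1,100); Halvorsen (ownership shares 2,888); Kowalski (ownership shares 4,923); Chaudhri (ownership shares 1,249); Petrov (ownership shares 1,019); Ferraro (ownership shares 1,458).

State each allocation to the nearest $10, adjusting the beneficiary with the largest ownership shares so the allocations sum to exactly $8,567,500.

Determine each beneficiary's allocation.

Dube: $745,770 · Halvorsen: $1,957,980 · Kowalski: $3,337,640 · Chaudhri: $846,780 · Petrov: $690,850 · Ferraro: $988,480

Ownership shares total: 1,100 + 2,888 + 4,923 + 1,249 + 1,019 + 1,458 = 12,637.
Unrounded shares: Dube 745,766.40; Halvorsen 1,957,975.79; Kowalski 3,337,643.63; Chaudhri 846,783.85; Petrov 690,850.87; Ferraro 988,479.47.
After rounding ($10): Dube $745,770; Halvorsen $1,957,980; Kowalski $3,337,640; Chaudhri $846,780; Petrov $690,850; Ferraro $988,480. Sum = $8,567,500.
Rounded total matches; no reconciliation needed.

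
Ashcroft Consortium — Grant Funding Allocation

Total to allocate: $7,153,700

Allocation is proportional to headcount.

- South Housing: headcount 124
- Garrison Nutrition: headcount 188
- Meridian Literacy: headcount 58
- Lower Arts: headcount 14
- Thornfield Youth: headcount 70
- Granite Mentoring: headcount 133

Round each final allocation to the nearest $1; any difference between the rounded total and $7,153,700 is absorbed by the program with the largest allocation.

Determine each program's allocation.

Sum of headcount: 587.
Unrounded shares: South Housing 124/587 × $7,153,700 = 1,511,173.42; Garrison Nutrition 188/587 × $7,153,700 = 2,291,133.90; Meridian Literacy 58/587 × $7,153,700 = 706,839.18; Lower Arts 14/587 × $7,153,700 = 170,616.35; Thornfield Youth 70/587 × $7,153,700 = 853,081.77; Granite Mentoring 133/587 × $7,153,700 = 1,620,855.37.
Rounded to nearest $1: South Housing $1,511,173; Garrison Nutrition $2,291,134; Meridian Literacy $706,839; Lower Arts $170,616; Thornfield Youth $853,082; Granite Mentoring $1,620,855. Sum = $7,153,699.
Difference $7,153,700 − $7,153,699 = +$1 applied to largest allocation (Garrison Nutrition): Garrison Nutrition becomes $2,291,135.

South Housing: $1,511,173 · Garrison Nutrition: $2,291,135 · Meridian Literacy: $706,839 · Lower Arts: $170,616 · Thornfield Youth: $853,082 · Granite Mentoring: $1,620,855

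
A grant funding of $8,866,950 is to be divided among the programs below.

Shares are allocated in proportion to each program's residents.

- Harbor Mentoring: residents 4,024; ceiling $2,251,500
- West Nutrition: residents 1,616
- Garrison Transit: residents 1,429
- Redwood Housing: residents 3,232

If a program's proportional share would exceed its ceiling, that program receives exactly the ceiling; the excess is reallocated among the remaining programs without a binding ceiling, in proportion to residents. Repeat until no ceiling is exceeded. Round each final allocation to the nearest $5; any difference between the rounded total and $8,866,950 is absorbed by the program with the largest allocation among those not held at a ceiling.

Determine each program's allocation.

Harbor Mentoring: $2,251,500 · West Nutrition: $1,703,135 · Garrison Transit: $1,506,050 · Redwood Housing: $3,406,265

Combined residents = 10,301.
Proportional shares (ignoring caps): Harbor Mentoring 3,463,800.29; West Nutrition 1,391,029.14; Garrison Transit 1,230,062.28; Redwood Housing 2,782,058.29.
Cap binds for Harbor Mentoring ($2,251,500); balance $6,615,450 reallocated over remaining residents 6,277.
Remaining shares: West Nutrition 1,703,133.22 → $1,703,135; Garrison Transit 1,506,050.35 → $1,506,050; Redwood Housing 3,406,266.43 → $3,406,265.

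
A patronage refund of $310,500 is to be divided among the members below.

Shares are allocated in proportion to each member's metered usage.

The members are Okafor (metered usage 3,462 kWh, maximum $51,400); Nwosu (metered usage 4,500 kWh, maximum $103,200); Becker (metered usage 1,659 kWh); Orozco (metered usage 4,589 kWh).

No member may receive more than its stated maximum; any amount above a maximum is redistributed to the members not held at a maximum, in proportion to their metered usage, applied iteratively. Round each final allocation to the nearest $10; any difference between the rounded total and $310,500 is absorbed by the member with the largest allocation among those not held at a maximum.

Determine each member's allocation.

Total metered usage = 14,210.
Pro-rata shares before constraints: Okafor 75,647.50; Nwosu 98,328.64; Becker 36,250.49; Orozco 100,273.36.
Cap binds for Okafor ($51,400); remaining pool $259,100 reallocated over remaining metered usage 10,748.
Cap binds for Nwosu ($103,200); remaining pool $155,900 reallocated over remaining metered usage 6,248.
Redistributed shares: Becker 41,395.34 → $41,400; Orozco 114,504.66 → $114,500.

Okafor: $51,400 · Nwosu: $103,200 · Becker: $41,400 · Orozco: $114,500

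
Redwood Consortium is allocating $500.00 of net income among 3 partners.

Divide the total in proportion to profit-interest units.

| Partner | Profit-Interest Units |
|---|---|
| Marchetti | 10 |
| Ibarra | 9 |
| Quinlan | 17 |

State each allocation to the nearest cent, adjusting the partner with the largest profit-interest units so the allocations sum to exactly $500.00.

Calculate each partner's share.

Marchetti: $138.89 | Ibarra: $125.00 | Quinlan: $236.11

Combined profit-interest units = 10 + 9 + 17 = 36.
Raw shares: Marchetti 138.8889; Ibarra 125.0000; Quinlan 236.1111.
At nearest cent: Marchetti $138.89; Ibarra $125.00; Quinlan $236.11. Sum = $500.00.
No rounding difference to absorb.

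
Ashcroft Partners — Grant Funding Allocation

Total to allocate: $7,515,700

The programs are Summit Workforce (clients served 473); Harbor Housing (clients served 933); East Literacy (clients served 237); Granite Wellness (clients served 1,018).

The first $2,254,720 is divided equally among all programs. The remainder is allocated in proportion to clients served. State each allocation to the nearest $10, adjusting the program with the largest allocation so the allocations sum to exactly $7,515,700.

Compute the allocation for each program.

Summit Workforce: $1,498,830 · Harbor Housing: $2,408,290 · East Literacy: $1,032,250 · Granite Wellness: $2,576,330

First tranche $2,254,720 split equally: $563,680 each.
Remainder $5,260,980 by clients served (total 2,661): Summit Workforce 935,153.53 → $935,150; Harbor Housing 1,844,605.16 → $1,844,610; East Literacy 468,565.30 → $468,570; Granite Wellness 2,012,656.01 → $2,012,660.
Rounding difference −$10 on remainder applied to Granite Wellness.
Totals: Summit Workforce $563,680 + $935,150 = $1,498,830; Harbor Housing $563,680 + $1,844,610 = $2,408,290; East Literacy $563,680 + $468,570 = $1,032,250; Granite Wellness $563,680 + $2,012,650 = $2,576,330.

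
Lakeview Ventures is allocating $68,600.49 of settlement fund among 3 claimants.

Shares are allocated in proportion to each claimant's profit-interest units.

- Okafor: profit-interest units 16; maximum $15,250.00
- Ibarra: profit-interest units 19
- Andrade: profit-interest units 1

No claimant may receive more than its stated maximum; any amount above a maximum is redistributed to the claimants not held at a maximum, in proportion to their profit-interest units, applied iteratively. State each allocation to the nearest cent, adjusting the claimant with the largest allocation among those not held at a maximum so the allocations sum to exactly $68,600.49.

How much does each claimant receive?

Combined profit-interest units = 36.
Proportional shares (ignoring caps): Okafor 30,489.1067; Ibarra 36,205.8142; Andrade 1,905.5692.
Capped: Okafor ($15,250.00); residual $53,350.49 reallocated over remaining profit-interest units 20.
Redistributed shares: Ibarra 50,682.9655 → $50,682.97; Andrade 2,667.5245 → $2,667.52.

Okafor: $15,250.00; Ibarra: $50,682.97; Andrade: $2,667.52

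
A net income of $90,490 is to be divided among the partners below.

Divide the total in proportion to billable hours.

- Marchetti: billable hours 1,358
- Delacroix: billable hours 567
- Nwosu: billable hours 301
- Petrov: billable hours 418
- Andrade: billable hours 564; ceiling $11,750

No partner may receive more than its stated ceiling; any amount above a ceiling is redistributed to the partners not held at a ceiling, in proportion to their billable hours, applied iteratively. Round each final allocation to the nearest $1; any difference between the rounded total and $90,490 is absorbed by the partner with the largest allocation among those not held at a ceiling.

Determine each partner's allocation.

Marchetti: $40,442; Delacroix: $16,886; Nwosu: $8,964; Petrov: $12,448; Andrade: $11,750

Total billable hours = 3,208.
Pro-rata shares before constraints: Marchetti 38,305.93; Delacroix 15,993.71; Nwosu 8,490.49; Petrov 11,790.78; Andrade 15,909.09.
Held at cap: Andrade ($11,750); remaining pool $78,740 reallocated over remaining billable hours 2,644.
Remaining shares: Marchetti 40,442.10 → $40,442; Delacroix 16,885.62 → $16,886; Nwosu 8,963.97 → $8,964; Petrov 12,448.31 → $12,448.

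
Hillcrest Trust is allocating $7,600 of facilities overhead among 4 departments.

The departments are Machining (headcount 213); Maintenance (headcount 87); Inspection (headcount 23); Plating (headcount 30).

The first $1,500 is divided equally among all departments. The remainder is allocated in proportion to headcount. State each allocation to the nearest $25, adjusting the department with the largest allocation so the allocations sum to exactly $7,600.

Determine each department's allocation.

Equal tier: $1,500 ÷ 4 = $375 apiece.
Remainder $6,100 by headcount (total 353): Machining 3,680.74 → $3,675; Maintenance 1,503.40 → $1,500; Inspection 397.45 → $400; Plating 518.41 → $525.
Totals: Machining $375 + $3,675 = $4,050; Maintenance $375 + $1,500 = $1,875; Inspection $375 + $400 = $775; Plating $375 + $525 = $900.

Machining: $4,050; Maintenance: $1,875; Inspection: $775; Plating: $900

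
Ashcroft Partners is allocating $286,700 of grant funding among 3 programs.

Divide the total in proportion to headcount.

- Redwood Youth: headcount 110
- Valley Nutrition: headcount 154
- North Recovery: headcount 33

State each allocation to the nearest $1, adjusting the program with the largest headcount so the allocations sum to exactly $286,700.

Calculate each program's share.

Sum of headcount: 110 + 154 + 33 = 297.
Proportional shares: Redwood Youth 106,185.19; Valley Nutrition 148,659.26; North Recovery 31,855.56.
At nearest $1: Redwood Youth $106,185; Valley Nutrition $148,659; North Recovery $31,856. Sum = $286,700.
Rounded total matches; no reconciliation needed.

Redwood Youth: $106,185 | Valley Nutrition: $148,659 | North Recovery: $31,856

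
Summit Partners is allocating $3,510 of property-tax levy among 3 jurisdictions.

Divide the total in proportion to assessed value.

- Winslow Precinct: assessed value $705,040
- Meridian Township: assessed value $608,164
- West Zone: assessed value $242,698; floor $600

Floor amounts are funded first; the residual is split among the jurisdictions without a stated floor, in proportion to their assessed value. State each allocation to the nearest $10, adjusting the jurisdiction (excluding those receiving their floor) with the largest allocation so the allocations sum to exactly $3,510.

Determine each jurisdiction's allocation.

Winslow Precinct: $1,560 | Meridian Township: $1,350 | West Zone: $600

Guaranteed amounts: West Zone $600. Residual $2,910.
Residual split over remaining assessed value 1,313,204: Winslow Precinct 1,562.34 → $1,560; Meridian Township 1,347.66 → $1,350.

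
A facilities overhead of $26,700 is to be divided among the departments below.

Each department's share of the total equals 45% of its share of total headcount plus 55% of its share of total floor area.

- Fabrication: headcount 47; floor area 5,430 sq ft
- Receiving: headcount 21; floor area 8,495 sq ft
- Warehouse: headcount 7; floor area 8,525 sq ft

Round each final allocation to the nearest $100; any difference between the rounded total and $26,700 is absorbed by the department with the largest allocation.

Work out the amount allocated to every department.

Fabrication: $11,100; Receiving: $8,900; Warehouse: $6,700

Headcount total 75; floor area total 22,450.
Composite weights (45% headcount + 55% floor area): Fabrication 0.4150; Receiving 0.3341; Warehouse 0.2509.
Pro-rata amounts: Fabrication 11,081.27; Receiving 8,920.95; Warehouse 6,697.78.
At nearest $100: Fabrication $11,100; Receiving $8,900; Warehouse $6,700. Sum = $26,700.
Sum already equals the total — no adjustment.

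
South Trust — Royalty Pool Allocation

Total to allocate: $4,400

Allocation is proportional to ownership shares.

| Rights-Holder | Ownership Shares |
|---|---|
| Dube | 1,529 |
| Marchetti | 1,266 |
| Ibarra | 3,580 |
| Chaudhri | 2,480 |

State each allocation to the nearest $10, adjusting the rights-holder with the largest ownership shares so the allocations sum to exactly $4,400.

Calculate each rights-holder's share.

Ownership shares total: 1,529 + 1,266 + 3,580 + 2,480 = 8,855.
Raw shares: Dube 759.75; Marchetti 629.07; Ibarra 1,778.88; Chaudhri 1,232.30.
After rounding ($10): Dube $760; Marchetti $630; Ibarra $1,780; Chaudhri $1,230. Sum = $4,400.
Rounded total matches; no reconciliation needed.

Dube: $760 | Marchetti: $630 | Ibarra: $1,780 | Chaudhri: $1,230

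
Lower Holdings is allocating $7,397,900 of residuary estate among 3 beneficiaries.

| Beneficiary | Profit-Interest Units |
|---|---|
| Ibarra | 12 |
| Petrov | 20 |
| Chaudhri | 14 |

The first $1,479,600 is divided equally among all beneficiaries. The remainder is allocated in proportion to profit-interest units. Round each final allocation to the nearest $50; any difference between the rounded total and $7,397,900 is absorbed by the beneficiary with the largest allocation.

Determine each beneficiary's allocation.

Ibarra: $2,037,100 | Petrov: $3,066,400 | Chaudhri: $2,294,400

$1,479,600 shared equally gives $493,200 per beneficiary.
Remainder $5,918,300 by profit-interest units (total 46): Ibarra 1,543,904.35 → $1,543,900; Petrov 2,573,173.91 → $2,573,150; Chaudhri 1,801,221.74 → $1,801,200.
Rounding difference +$50 on remainder applied to Petrov.
Totals: Ibarra $493,200 + $1,543,900 = $2,037,100; Petrov $493,200 + $2,573,200 = $3,066,400; Chaudhri $493,200 + $1,801,200 = $2,294,400.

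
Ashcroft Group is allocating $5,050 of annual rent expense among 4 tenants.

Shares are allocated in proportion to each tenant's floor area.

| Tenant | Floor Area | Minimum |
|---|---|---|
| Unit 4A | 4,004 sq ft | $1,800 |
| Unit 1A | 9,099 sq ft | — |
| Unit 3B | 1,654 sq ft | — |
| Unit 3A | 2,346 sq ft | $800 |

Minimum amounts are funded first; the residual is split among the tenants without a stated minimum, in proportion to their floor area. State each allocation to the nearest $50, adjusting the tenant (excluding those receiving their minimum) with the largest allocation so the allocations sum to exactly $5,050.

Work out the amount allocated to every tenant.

Fund the minimums — Unit 4A $1,800; Unit 3A $800. Residual $2,450.
Residual split over remaining floor area 10,753: Unit 1A 2,073.15 → $2,050; Unit 3B 376.85 → $400.

Unit 4A: $1,800; Unit 1A: $2,050; Unit 3B: $400; Unit 3A: $800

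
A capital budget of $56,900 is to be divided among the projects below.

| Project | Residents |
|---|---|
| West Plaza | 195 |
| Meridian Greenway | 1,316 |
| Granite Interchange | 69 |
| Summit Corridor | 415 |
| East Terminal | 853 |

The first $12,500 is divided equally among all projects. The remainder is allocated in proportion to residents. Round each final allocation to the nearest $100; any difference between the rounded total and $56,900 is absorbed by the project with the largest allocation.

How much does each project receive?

West Plaza: $5,500 | Meridian Greenway: $23,000 | Granite Interchange: $3,600 | Summit Corridor: $9,000 | East Terminal: $15,800

Equal tier: $12,500 ÷ 5 = $2,500 apiece.
Remainder $44,400 by residents (total 2,848): West Plaza 3,040.03 → $3,000; Meridian Greenway 20,516.29 → $20,500; Granite Interchange 1,075.70 → $1,100; Summit Corridor 6,469.80 → $6,500; East Terminal 13,298.17 → $13,300.
Totals: West Plaza $2,500 + $3,000 = $5,500; Meridian Greenway $2,500 + $20,500 = $23,000; Granite Interchange $2,500 + $1,100 = $3,600; Summit Corridor $2,500 + $6,500 = $9,000; East Terminal $2,500 + $13,300 = $15,800.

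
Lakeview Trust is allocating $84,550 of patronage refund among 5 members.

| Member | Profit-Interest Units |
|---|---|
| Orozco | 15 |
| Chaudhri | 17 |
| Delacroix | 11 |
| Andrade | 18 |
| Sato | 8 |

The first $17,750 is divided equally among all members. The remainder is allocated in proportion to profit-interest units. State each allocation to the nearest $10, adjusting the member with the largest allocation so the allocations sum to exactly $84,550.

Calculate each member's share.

Orozco: $18,070; Chaudhri: $20,010; Delacroix: $14,200; Andrade: $20,980; Sato: $11,290

First tranche $17,750 split equally: $3,550 each.
Remainder $66,800 by profit-interest units (total 69): Orozco 14,521.74 → $14,520; Chaudhri 16,457.97 → $16,460; Delacroix 10,649.28 → $10,650; Andrade 17,426.09 → $17,430; Sato 7,744.93 → $7,740.
Totals: Orozco $3,550 + $14,520 = $18,070; Chaudhri $3,550 + $16,460 = $20,010; Delacroix $3,550 + $10,650 = $14,200; Andrade $3,550 + $17,430 = $20,980; Sato $3,550 + $7,740 = $11,290.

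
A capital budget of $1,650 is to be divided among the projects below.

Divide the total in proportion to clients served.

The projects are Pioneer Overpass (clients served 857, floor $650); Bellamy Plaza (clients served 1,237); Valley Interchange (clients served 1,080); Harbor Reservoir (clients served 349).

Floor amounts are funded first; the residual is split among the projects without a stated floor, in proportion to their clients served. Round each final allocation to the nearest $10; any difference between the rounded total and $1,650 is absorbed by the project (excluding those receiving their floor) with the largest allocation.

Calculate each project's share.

Pioneer Overpass: $650; Bellamy Plaza: $460; Valley Interchange: $410; Harbor Reservoir: $130

Minimums first: Pioneer Overpass $650. Balance $1,000.
Balance split over remaining clients served 2,666: Bellamy Plaza 463.99 → $460; Valley Interchange 405.10 → $410; Harbor Reservoir 130.91 → $130.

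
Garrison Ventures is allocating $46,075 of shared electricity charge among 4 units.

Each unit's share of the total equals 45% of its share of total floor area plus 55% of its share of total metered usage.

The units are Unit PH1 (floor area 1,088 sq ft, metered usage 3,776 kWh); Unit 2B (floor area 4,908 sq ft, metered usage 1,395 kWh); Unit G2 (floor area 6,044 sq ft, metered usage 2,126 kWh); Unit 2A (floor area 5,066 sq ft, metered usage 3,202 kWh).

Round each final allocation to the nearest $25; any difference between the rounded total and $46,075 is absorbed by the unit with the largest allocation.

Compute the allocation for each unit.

Unit PH1: $10,425 | Unit 2B: $9,325 | Unit G2: $12,450 | Unit 2A: $13,875

Floor area total 17,106; metered usage total 10,499.
Blended shares (45% floor area + 55% metered usage): Unit PH1 0.2264; Unit 2B 0.2022; Unit G2 0.2704; Unit 2A 0.3010.
Raw shares: Unit PH1 10,432.80; Unit 2B 9,315.95; Unit G2 12,457.27; Unit 2A 13,868.98.
At nearest $25: Unit PH1 $10,425; Unit 2B $9,325; Unit G2 $12,450; Unit 2A $13,875. Sum = $46,075.
Sum already equals the total — no adjustment.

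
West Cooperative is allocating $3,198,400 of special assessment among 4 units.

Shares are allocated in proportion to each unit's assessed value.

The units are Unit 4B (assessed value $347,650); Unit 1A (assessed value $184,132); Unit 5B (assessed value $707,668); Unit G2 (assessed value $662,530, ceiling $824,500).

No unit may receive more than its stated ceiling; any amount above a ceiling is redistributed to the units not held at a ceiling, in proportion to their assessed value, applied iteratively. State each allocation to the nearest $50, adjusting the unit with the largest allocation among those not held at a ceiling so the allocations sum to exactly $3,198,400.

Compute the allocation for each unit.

Unit 4B: $665,850 · Unit 1A: $352,650 · Unit 5B: $1,355,400 · Unit G2: $824,500

Total assessed value = 1,901,980.
Pro-rata shares before constraints: Unit 4B 584,613.80; Unit 1A 309,639.32; Unit 5B 1,190,025.83; Unit G2 1,114,121.05.
Cap binds for Unit G2 ($824,500); balance $2,373,900 reallocated over remaining assessed value 1,239,450.
Redistributed shares: Unit 4B 665,848.83 → $665,850; Unit 1A 352,665.26 → $352,650; Unit 5B 1,355,385.91 → $1,355,400.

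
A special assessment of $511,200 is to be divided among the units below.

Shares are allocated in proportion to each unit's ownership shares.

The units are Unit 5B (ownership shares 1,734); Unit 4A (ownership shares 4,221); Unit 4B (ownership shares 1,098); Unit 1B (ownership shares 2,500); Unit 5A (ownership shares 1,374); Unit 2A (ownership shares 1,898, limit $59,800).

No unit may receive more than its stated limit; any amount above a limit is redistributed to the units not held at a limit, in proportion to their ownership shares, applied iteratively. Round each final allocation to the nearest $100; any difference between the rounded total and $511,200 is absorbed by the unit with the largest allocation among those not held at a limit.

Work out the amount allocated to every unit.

Unit 5B: $71,600; Unit 4A: $174,300; Unit 4B: $45,400; Unit 1B: $103,300; Unit 5A: $56,800; Unit 2A: $59,800

Total ownership shares = 12,825.
Unconstrained shares: Unit 5B 69,116.63; Unit 4A 168,247.58; Unit 4B 43,765.89; Unit 1B 99,649.12; Unit 5A 54,767.16; Unit 2A 75,653.61.
Cap binds for Unit 2A ($59,800); balance $451,400 reallocated over remaining ownership shares 10,927.
Redistributed shares: Unit 5B 71,632.43 → $71,600; Unit 4A 174,371.68 → $174,400; Unit 4B 45,358.95 → $45,400; Unit 1B 103,276.29 → $103,300; Unit 5A 56,760.65 → $56,800.
Rounding difference −$100 applied to Unit 4A → $174,300.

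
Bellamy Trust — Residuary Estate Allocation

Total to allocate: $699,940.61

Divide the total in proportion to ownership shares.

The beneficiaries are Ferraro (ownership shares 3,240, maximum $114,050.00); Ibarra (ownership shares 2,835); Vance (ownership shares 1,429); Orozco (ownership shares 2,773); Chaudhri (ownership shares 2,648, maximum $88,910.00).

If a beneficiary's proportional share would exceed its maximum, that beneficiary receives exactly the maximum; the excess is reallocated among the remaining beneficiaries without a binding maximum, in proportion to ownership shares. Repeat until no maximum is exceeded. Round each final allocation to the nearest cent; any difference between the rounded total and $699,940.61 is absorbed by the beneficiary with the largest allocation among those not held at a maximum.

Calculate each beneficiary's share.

Combined ownership shares = 12,925.
Unconstrained shares: Ferraro 175,459.0001; Ibarra 153,526.6251; Vance 77,386.0837; Orozco 150,169.0763; Chaudhri 143,399.8248.
Capped: Ferraro ($114,050.00), Chaudhri ($88,910.00); residual $496,980.61 reallocated over remaining ownership shares 7,037.
Shares after redistribution: Ibarra 200,218.8474 → $200,218.85; Vance 100,921.5989 → $100,921.60; Orozco 195,840.1636 → $195,840.16.

Ferraro: $114,050.00; Ibarra: $200,218.85; Vance: $100,921.60; Orozco: $195,840.16; Chaudhri: $88,910.00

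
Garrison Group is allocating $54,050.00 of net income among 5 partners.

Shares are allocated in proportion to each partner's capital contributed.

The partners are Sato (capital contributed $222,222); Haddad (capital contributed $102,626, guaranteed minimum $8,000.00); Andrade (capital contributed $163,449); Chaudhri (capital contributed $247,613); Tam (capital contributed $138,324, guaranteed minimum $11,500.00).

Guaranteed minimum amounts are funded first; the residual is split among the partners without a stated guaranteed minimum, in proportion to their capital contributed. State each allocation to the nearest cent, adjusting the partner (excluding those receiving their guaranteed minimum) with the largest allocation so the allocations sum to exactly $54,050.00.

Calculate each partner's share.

Sato: $12,123.74; Haddad: $8,000.00; Andrade: $8,917.27; Chaudhri: $13,508.99; Tam: $11,500.00

Guaranteed amounts: Haddad $8,000.00; Tam $11,500.00. Remaining pool $34,550.00.
Remaining pool split over remaining capital contributed 633,284: Sato 12,123.7393 → $12,123.74; Andrade 8,917.2677 → $8,917.27; Chaudhri 13,508.9930 → $13,508.99.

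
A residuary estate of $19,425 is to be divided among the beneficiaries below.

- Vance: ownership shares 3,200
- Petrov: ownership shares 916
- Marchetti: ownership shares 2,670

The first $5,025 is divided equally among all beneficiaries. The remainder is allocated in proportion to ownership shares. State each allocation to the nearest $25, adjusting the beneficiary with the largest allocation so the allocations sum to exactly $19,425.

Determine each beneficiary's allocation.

Vance: $8,450 | Petrov: $3,625 | Marchetti: $7,350

First tranche $5,025 split equally: $1,675 each.
Remainder $14,400 by ownership shares (total 6,786): Vance 6,790.45 → $6,800; Petrov 1,943.77 → $1,950; Marchetti 5,665.78 → $5,675.
Rounding difference −$25 on remainder applied to Vance.
Totals: Vance $1,675 + $6,775 = $8,450; Petrov $1,675 + $1,950 = $3,625; Marchetti $1,675 + $5,675 = $7,350.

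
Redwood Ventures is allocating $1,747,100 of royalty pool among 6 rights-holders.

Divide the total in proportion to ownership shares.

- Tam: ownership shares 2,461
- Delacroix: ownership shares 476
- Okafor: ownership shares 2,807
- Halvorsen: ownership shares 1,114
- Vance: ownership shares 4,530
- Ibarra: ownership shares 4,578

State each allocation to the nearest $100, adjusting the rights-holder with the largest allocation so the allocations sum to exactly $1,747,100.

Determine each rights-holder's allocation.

Ownership shares total: 15,966.
Raw shares: Tam 2,461/15,966 × $1,747,100 = 269,298.08; Delacroix 476/15,966 × $1,747,100 = 52,086.91; Okafor 2,807/15,966 × $1,747,100 = 307,159.57; Halvorsen 1,114/15,966 × $1,747,100 = 121,900.88; Vance 4,530/15,966 × $1,747,100 = 495,701.05; Ibarra 4,578/15,966 × $1,747,100 = 500,953.51.
Rounded to nearest $100: Tam $269,300; Delacroix $52,100; Okafor $307,200; Halvorsen $121,900; Vance $495,700; Ibarra $501,000. Sum = $1,747,200.
Difference $1,747,100 − $1,747,200 = −$100 applied to largest allocation (Ibarra): Ibarra becomes $500,900.

Tam: $269,300 · Delacroix: $52,100 · Okafor: $307,200 · Halvorsen: $121,900 · Vance: $495,700 · Ibarra: $500,900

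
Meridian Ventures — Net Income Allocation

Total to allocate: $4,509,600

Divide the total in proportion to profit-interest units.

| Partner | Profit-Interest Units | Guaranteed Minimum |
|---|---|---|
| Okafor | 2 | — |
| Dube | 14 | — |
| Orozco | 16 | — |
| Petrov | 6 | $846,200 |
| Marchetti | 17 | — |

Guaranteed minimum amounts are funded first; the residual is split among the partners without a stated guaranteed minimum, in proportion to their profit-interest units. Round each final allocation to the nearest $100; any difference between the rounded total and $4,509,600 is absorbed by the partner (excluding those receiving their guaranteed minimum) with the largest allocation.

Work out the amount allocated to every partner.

Fund the minimums — Petrov $846,200. Residual $3,663,400.
Residual split over remaining profit-interest units 49: Okafor 149,526.53 → $149,500; Dube 1,046,685.71 → $1,046,700; Orozco 1,196,212.24 → $1,196,200; Marchetti 1,270,975.51 → $1,271,000.

Okafor: $149,500 · Dube: $1,046,700 · Orozco: $1,196,200 · Petrov: $846,200 · Marchetti: $1,271,000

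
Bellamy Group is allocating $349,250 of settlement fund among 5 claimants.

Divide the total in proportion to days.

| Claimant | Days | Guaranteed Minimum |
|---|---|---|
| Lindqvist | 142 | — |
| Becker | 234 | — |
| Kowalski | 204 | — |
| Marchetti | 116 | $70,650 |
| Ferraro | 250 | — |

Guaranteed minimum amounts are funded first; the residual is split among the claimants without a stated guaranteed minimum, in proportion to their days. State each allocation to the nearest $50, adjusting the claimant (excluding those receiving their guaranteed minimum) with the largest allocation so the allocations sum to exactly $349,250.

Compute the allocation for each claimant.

Fund the minimums — Marchetti $70,650. Remaining pool $278,600.
Remaining pool split over remaining days 830: Lindqvist 47,664.10 → $47,650; Becker 78,545.06 → $78,550; Kowalski 68,475.18 → $68,500; Ferraro 83,915.66 → $83,900.

Lindqvist: $47,650 · Becker: $78,550 · Kowalski: $68,500 · Marchetti: $70,650 · Ferraro: $83,900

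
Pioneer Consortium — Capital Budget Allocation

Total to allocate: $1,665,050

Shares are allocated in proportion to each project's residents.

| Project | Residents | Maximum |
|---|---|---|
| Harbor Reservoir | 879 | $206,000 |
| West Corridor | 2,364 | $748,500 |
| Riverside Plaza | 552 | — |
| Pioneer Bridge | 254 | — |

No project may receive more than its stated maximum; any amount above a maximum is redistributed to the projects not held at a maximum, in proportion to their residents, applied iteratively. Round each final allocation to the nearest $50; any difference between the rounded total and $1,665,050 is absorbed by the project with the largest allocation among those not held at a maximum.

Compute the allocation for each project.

Residents total: 4,049.
Pro-rata shares before constraints: Harbor Reservoir 361,466.77; West Corridor 972,135.89; Riverside Plaza 226,996.20; Pioneer Bridge 104,451.15.
Held at cap: Harbor Reservoir ($206,000), West Corridor ($748,500); residual $710,550 reallocated over remaining residents 806.
Shares after redistribution: Riverside Plaza 486,629.78 → $486,650; Pioneer Bridge 223,920.22 → $223,900.

Harbor Reservoir: $206,000 · West Corridor: $748,500 · Riverside Plaza: $486,650 · Pioneer Bridge: $223,900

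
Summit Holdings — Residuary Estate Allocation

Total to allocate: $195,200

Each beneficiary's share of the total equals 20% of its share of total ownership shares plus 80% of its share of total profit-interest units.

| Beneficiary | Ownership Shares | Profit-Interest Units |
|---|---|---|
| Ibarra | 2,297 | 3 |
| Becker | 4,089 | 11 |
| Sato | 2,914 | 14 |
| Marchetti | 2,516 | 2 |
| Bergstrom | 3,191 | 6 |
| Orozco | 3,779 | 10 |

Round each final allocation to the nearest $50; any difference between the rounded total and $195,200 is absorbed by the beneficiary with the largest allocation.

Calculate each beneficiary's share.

Ibarra: $14,950 · Becker: $45,850 · Sato: $53,600 · Marchetti: $12,000 · Bergstrom: $27,000 · Orozco: $41,800

Ownership shares total 18,786; profit-interest units total 46.
Composite weights (20% ownership shares + 80% profit-interest units): Ibarra 0.0766; Becker 0.2348; Sato 0.2745; Marchetti 0.0616; Bergstrom 0.1383; Orozco 0.2141.
Unrounded shares: Ibarra 14,957.84; Becker 45,840.14; Sato 53,582.67; Marchetti 12,018.17; Bergstrom 27,000.05; Orozco 41,801.13.
At nearest $50: Ibarra $14,950; Becker $45,850; Sato $53,600; Marchetti $12,000; Bergstrom $27,000; Orozco $41,800. Sum = $195,200.
Sum already equals the total — no adjustment.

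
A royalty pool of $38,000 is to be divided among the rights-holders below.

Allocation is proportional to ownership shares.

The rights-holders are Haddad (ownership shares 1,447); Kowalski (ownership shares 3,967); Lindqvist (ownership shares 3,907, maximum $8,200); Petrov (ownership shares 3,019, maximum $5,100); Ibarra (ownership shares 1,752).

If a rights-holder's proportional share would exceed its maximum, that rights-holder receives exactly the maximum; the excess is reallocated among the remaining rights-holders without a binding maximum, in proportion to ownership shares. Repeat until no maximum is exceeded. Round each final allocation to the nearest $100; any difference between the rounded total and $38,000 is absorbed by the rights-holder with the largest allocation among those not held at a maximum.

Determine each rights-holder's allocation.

Total ownership shares = 14,092.
Proportional shares (ignoring caps): Haddad 3,901.93; Kowalski 10,697.28; Lindqvist 10,535.48; Petrov 8,140.93; Ibarra 4,724.38.
Cap binds for Lindqvist ($8,200), Petrov ($5,100); balance $24,700 reallocated over remaining ownership shares 7,166.
Remaining shares: Haddad 4,987.57 → $5,000; Kowalski 13,673.58 → $13,700; Ibarra 6,038.85 → $6,000.

Haddad: $5,000; Kowalski: $13,700; Lindqvist: $8,200; Petrov: $5,100; Ibarra: $6,000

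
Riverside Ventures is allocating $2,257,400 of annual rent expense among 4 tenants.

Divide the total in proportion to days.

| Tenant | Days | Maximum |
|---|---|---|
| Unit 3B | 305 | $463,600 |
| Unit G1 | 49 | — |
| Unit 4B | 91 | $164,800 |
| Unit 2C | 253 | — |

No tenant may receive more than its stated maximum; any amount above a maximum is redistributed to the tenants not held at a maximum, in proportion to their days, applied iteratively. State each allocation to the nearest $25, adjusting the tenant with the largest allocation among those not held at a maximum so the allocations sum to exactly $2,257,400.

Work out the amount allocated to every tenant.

Total days = 698.
Proportional shares (ignoring caps): Unit 3B 986,399.71; Unit G1 158,470.77; Unit 4B 294,302.87; Unit 2C 818,226.65.
Cap binds for Unit 3B ($463,600), Unit 4B ($164,800); balance $1,629,000 reallocated over remaining days 302.
Shares after redistribution: Unit G1 264,307.95 → $264,300; Unit 2C 1,364,692.05 → $1,364,700.

Unit 3B: $463,600; Unit G1: $264,300; Unit 4B: $164,800; Unit 2C: $1,364,700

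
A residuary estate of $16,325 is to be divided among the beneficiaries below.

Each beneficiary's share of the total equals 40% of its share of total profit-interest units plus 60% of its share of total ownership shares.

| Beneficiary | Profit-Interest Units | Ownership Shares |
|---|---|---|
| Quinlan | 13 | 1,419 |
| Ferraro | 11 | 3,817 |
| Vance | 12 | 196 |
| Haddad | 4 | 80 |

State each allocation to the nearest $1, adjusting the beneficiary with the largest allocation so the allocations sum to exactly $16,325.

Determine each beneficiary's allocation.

Quinlan: $4,644 | Ferraro: $8,579 | Vance: $2,307 | Haddad: $795

Profit-interest units total 40; ownership shares total 5,512.
Combined weights (40% profit-interest units + 60% ownership shares): Quinlan 0.2845; Ferraro 0.5255; Vance 0.1413; Haddad 0.0487.
Unrounded shares: Quinlan 4,643.86; Ferraro 8,578.68; Vance 2,307.30; Haddad 795.16.
After rounding ($1): Quinlan $4,644; Ferraro $8,579; Vance $2,307; Haddad $795. Sum = $16,325.
Sum already equals the total — no adjustment.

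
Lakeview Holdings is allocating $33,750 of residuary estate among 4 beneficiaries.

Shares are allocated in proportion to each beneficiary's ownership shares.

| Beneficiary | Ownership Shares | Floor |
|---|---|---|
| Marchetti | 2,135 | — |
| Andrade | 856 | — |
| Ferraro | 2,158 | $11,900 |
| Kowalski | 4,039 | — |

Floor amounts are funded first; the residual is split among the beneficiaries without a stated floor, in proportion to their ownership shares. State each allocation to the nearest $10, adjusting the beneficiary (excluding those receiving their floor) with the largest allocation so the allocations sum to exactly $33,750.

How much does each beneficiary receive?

Fund the minimums — Ferraro $11,900. Balance $21,850.
Balance split over remaining ownership shares 7,030: Marchetti 6,635.81 → $6,640; Andrade 2,660.54 → $2,660; Kowalski 12,553.65 → $12,550.

Marchetti: $6,640 | Andrade: $2,660 | Ferraro: $11,900 | Kowalski: $12,550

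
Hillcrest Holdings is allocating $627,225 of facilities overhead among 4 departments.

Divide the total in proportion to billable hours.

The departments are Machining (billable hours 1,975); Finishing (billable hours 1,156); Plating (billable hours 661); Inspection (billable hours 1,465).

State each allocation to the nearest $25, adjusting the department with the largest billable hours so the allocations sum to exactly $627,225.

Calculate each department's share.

Combined billable hours = 1,975 + 1,156 + 661 + 1,465 = 5,257.
Unrounded shares: Machining 235,641.88; Finishing 137,925.07; Plating 78,865.46; Inspection 174,792.59.
Rounded to nearest $25: Machining $235,650; Finishing $137,925; Plating $78,875; Inspection $174,800. Sum = $627,250.
Difference $627,225 − $627,250 = −$25 applied to largest billable hours (Machining): Machining becomes $235,625.

Machining: $235,625; Finishing: $137,925; Plating: $78,875; Inspection: $174,800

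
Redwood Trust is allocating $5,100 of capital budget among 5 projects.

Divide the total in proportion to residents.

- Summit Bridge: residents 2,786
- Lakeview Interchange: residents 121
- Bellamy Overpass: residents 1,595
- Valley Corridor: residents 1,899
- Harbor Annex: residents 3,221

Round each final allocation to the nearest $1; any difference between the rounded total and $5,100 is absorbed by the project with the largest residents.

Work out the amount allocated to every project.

Summit Bridge: $1,477 · Lakeview Interchange: $64 · Bellamy Overpass: $845 · Valley Corridor: $1,007 · Harbor Annex: $1,707

Total residents = 2,786 + 121 + 1,595 + 1,899 + 3,221 = 9,622.
Unrounded shares: Summit Bridge 1,476.68; Lakeview Interchange 64.13; Bellamy Overpass 845.41; Valley Corridor 1,006.54; Harbor Annex 1,707.24.
Rounded to nearest $1: Summit Bridge $1,477; Lakeview Interchange $64; Bellamy Overpass $845; Valley Corridor $1,007; Harbor Annex $1,707. Sum = $5,100.
Sum already equals the total — no adjustment.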